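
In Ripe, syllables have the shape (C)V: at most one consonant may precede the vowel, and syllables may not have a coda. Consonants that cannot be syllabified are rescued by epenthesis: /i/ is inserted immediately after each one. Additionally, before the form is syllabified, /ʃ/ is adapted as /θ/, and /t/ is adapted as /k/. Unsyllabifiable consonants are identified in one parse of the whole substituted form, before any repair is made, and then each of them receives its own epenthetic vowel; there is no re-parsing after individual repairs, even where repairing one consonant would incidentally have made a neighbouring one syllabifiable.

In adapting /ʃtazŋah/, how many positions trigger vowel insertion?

3

After substitution the input is /θkazŋah/.
The unsyllabifiable consonants are /θ/, /z/, /h/; each receives one epenthetic vowel.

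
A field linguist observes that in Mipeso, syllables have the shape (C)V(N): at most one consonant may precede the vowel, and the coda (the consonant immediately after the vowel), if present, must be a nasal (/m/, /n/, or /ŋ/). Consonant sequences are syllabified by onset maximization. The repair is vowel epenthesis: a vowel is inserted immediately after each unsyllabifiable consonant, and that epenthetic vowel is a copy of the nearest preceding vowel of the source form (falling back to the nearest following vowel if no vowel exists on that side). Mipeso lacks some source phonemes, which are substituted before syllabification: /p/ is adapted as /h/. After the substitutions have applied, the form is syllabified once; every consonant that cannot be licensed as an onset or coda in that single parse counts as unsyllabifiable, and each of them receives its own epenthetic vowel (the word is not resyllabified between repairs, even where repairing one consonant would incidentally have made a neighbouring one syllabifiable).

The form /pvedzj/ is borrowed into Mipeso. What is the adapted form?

hevedezeje

Substitution: /p/ → /h/, giving /hvedzj/.
Under (C)V(N), the unsyllabifiable consonants are /h/, /d/, /z/, /j/ (only a nasal (/m/, /n/, or /ŋ/) is licensed in coda position; onsets are limited to one consonant).
Each unlicensed consonant becomes the onset of a new syllable: /h/ → /he/, /d/ → /de/, /z/ → /ze/, /j/ → /je/.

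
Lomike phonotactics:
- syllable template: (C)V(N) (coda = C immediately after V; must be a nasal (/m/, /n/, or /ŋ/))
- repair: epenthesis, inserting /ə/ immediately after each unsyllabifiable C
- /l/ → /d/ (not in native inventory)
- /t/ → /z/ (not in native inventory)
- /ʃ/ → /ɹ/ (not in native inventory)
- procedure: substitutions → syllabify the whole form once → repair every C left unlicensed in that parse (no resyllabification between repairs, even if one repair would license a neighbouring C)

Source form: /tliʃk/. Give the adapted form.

Substitution: /t/ → /z/, /l/ → /d/, /ʃ/ → /ɹ/, giving /zdiɹk/.
Under (C)V(N), the unsyllabifiable consonants are /z/, /ɹ/, /k/ (only a nasal (/m/, /n/, or /ŋ/) is licensed in coda position; onsets are limited to one consonant).
Each unlicensed consonant becomes the onset of a new syllable: /z/ → /zə/, /ɹ/ → /ɹə/, /k/ → /kə/.

zədiɹəkə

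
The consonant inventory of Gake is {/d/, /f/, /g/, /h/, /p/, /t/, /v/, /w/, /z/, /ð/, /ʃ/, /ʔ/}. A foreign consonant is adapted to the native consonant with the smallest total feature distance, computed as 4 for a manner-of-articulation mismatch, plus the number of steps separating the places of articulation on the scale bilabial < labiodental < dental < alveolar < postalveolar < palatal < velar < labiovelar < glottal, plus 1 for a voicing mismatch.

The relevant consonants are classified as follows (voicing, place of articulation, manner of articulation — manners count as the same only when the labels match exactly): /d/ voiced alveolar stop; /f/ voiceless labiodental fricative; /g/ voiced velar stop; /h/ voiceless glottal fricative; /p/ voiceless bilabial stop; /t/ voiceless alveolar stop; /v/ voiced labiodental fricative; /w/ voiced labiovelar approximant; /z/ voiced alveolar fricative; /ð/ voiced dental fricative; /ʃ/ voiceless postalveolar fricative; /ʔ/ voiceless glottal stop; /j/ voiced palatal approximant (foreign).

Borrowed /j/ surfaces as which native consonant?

w

/w/ is closest: same manner (approximant), place distance 2 (palatal→labiovelar), same voicing; total 2. Next closest is /g/ at distance 5.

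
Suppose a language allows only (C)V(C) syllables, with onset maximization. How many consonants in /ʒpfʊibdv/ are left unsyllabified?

The consonants /ʒ/, /p/, /d/, /v/ cannot be parsed into a legal (C)V(C) syllable (at most one coda consonant is licensed; onsets are limited to one consonant).

4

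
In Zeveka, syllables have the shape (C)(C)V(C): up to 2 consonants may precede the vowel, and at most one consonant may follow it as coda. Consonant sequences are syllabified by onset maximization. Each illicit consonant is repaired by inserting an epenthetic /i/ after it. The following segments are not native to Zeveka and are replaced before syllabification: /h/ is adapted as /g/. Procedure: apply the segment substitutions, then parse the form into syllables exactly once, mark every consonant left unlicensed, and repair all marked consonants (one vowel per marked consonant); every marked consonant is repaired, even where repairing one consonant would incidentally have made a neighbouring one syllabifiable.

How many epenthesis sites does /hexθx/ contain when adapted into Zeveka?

2

After substitution the input is /gexθx/.
The unsyllabifiable consonants are /θ/, /x/; each receives one epenthetic vowel.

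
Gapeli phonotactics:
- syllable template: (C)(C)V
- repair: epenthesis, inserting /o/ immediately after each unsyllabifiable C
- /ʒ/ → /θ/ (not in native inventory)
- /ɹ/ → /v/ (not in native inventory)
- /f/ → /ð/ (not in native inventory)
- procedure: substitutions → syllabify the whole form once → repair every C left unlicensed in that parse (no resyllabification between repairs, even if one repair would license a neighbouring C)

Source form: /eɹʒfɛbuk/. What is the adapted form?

Substitution: /ɹ/ → /v/, /ʒ/ → /θ/, /f/ → /ð/, giving /evθðɛbuk/.
Syllabifying with onset maximization leaves /v/, /k/ stranded (no codas are permitted; onsets may contain at most 2 consonants).
Each unlicensed consonant becomes the onset of a new syllable: /v/ → /vo/, /k/ → /ko/.

evoθðɛbuko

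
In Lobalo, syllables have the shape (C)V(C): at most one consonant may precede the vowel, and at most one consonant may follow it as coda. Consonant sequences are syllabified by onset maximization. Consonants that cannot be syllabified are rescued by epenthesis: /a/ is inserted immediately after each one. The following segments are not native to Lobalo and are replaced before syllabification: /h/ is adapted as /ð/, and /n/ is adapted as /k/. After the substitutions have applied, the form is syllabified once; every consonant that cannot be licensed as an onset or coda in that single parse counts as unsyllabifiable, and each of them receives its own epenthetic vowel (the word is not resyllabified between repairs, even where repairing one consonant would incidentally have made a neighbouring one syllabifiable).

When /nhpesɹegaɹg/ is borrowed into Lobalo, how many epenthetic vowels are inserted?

After substitution the input is /kðpesɹegaɹg/.
The unsyllabifiable consonants are /k/, /ð/, /g/; each receives one epenthetic vowel.

3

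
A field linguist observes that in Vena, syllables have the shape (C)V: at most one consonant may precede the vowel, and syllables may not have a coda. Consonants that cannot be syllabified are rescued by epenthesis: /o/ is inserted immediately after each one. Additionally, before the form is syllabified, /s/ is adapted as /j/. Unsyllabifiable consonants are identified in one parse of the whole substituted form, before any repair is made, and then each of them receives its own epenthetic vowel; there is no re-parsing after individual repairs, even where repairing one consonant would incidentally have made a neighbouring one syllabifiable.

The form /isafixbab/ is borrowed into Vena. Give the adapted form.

Substitution: /s/ → /j/, giving /ijafixbab/.
Under (C)V, the unsyllabifiable consonants are /x/, /b/ (no codas are permitted; onsets are limited to one consonant).
Inserting the epenthetic vowel yields /x/ → /xo/, /b/ → /bo/.

ijafixobabo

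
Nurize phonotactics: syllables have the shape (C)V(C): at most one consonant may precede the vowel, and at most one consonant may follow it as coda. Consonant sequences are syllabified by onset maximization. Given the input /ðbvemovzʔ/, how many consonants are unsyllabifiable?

Under (C)V(C), the unsyllabifiable consonants are /ð/, /b/, /z/, /ʔ/ (at most one coda consonant is licensed; onsets are limited to one consonant).

4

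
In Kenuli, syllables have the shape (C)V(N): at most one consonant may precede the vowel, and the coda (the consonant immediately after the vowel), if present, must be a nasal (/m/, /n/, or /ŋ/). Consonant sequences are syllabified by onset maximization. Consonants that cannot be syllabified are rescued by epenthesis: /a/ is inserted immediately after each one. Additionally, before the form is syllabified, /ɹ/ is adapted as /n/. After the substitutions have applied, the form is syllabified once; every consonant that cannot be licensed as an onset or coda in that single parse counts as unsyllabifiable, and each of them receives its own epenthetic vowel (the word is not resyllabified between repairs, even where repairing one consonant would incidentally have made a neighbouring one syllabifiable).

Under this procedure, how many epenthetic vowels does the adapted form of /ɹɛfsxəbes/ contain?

3

After substitution the input is /nɛfsxəbes/.
The unsyllabifiable consonants are /f/, /s/, /s/; each receives one epenthetic vowel.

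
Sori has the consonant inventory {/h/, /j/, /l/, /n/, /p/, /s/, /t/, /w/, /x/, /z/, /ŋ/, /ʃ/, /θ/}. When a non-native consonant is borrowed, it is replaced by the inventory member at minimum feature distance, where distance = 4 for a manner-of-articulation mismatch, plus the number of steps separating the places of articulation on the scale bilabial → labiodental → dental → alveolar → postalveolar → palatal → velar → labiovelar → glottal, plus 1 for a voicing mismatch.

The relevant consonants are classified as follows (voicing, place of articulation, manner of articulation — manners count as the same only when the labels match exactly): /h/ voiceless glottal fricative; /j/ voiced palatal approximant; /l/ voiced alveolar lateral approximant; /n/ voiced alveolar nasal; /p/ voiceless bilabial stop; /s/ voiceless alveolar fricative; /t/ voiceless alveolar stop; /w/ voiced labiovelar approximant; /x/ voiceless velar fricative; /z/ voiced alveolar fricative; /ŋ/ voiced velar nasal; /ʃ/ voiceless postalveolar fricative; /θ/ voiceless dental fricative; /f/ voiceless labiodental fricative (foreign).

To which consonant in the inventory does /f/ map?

/θ/ is closest: same manner (fricative), place distance 1 (labiodental→dental), same voicing; total 1. Next closest is /s/ at distance 2.

θ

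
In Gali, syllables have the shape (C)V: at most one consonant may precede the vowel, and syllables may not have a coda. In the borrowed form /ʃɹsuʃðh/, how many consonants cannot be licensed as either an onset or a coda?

5

The consonants /ʃ/, /ɹ/, /ʃ/, /ð/, /h/ cannot be parsed into a legal (C)V syllable (no codas are permitted; onsets are limited to one consonant).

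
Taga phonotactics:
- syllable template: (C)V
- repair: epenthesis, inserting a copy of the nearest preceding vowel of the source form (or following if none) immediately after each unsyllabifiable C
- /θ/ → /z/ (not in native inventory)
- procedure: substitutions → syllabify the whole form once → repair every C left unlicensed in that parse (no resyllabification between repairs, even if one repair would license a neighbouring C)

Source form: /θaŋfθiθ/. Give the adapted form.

Substitution: /θ/ → /z/, giving /zaŋfziz/.
The consonants /ŋ/, /f/, /z/ cannot be parsed into a legal (C)V syllable (no codas are permitted; onsets are limited to one consonant).
Each unlicensed consonant becomes the onset of a new syllable: /ŋ/ → /ŋa/, /f/ → /fa/, /z/ → /zi/.

zaŋafazizi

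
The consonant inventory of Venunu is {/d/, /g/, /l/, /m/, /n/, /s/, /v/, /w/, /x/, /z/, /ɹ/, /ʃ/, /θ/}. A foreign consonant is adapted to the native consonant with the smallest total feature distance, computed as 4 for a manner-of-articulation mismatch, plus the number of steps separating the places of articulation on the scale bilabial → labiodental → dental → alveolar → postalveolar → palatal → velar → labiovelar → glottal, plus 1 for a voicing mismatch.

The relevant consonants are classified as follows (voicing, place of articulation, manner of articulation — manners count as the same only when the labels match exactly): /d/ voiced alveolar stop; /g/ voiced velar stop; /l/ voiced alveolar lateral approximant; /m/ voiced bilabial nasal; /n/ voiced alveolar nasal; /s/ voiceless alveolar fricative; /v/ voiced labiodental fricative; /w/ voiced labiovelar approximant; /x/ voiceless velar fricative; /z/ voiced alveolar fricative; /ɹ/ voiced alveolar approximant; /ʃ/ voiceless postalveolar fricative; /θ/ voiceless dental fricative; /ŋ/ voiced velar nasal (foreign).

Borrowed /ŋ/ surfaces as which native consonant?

/n/ is closest: same manner (nasal), place distance 3 (velar→alveolar), same voicing; total 3. Next closest is /g/ at distance 4.

n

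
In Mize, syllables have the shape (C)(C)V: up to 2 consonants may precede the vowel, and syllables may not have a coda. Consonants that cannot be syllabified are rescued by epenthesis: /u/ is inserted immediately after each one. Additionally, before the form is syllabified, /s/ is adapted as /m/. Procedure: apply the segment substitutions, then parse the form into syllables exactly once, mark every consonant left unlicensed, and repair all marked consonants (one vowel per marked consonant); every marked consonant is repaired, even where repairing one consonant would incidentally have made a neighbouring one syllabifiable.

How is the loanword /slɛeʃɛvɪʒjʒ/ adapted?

Substitution: /s/ → /m/, giving /mlɛeʃɛvɪʒjʒ/.
Under (C)(C)V, the unsyllabifiable consonants are /ʒ/, /j/, /ʒ/ (no codas are permitted; onsets may contain at most 2 consonants).
Each unlicensed consonant becomes the onset of a new syllable: /ʒ/ → /ʒu/, /j/ → /ju/, /ʒ/ → /ʒu/.

mlɛeʃɛvɪʒujuʒu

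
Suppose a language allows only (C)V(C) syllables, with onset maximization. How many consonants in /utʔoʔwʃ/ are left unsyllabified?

Syllabifying with onset maximization leaves /w/, /ʃ/ stranded (at most one coda consonant is licensed; onsets are limited to one consonant).

2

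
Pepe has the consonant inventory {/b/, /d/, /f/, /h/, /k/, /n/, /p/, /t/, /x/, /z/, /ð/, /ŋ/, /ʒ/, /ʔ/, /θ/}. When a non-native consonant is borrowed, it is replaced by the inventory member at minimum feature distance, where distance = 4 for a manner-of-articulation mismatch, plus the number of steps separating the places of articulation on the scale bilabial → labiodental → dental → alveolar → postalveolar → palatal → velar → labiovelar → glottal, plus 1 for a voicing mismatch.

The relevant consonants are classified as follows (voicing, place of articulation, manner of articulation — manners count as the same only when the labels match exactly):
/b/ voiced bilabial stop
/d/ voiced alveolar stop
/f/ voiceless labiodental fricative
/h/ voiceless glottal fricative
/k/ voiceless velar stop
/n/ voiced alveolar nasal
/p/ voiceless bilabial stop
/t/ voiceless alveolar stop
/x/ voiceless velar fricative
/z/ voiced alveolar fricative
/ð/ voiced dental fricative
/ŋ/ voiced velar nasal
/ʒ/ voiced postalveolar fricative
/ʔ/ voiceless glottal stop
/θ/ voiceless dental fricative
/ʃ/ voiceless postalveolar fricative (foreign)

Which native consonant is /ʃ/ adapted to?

/ʒ/ is closest: same manner (fricative), place distance 0 (postalveolar→postalveolar), voicing differs (+1); total 1. Next closest is /x/ at distance 2.

ʒ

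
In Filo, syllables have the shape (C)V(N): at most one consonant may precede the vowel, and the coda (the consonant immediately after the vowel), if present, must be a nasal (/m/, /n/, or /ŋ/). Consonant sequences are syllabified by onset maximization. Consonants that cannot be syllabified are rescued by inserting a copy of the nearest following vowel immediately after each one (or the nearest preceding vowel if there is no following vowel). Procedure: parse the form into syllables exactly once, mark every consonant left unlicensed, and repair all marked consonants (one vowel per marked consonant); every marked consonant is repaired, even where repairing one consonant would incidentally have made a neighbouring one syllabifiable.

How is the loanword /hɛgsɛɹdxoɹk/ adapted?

Under (C)V(N), the unsyllabifiable consonants are /g/, /ɹ/, /d/, /ɹ/, /k/ (only a nasal (/m/, /n/, or /ŋ/) is licensed in coda position; onsets are limited to one consonant).
Each unlicensed consonant becomes the onset of a new syllable: /g/ → /gɛ/, /ɹ/ → /ɹo/, /d/ → /do/, /ɹ/ → /ɹo/, /k/ → /ko/.

hɛgɛsɛɹodoxoɹoko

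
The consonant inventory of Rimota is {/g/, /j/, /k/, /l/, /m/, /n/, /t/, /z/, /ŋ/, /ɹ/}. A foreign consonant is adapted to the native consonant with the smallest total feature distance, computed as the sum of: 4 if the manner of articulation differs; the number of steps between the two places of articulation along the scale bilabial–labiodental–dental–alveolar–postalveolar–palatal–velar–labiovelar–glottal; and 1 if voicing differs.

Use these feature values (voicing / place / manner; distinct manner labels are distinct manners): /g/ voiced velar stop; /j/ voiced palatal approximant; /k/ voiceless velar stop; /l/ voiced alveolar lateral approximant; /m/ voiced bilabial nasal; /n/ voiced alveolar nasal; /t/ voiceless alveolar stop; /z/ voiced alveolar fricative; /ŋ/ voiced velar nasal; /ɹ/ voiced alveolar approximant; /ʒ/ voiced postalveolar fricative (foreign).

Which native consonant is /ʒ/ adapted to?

z

/z/ is closest: same manner (fricative), place distance 1 (postalveolar→alveolar), same voicing; total 1. Next closest is /j/ at distance 5.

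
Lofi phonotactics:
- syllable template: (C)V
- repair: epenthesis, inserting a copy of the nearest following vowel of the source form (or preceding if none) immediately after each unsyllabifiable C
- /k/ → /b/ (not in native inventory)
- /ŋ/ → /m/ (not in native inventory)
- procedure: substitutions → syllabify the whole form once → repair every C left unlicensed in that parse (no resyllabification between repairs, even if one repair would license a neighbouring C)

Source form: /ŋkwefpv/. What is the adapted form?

Substitution: /ŋ/ → /m/, /k/ → /b/, giving /mbwefpv/.
The consonants /m/, /b/, /f/, /p/, /v/ cannot be parsed into a legal (C)V syllable (no codas are permitted; onsets are limited to one consonant).
Epenthesis after each stranded consonant: /m/ → /me/, /b/ → /be/, /f/ → /fe/, /p/ → /pe/, /v/ → /ve/.

mebewefepeve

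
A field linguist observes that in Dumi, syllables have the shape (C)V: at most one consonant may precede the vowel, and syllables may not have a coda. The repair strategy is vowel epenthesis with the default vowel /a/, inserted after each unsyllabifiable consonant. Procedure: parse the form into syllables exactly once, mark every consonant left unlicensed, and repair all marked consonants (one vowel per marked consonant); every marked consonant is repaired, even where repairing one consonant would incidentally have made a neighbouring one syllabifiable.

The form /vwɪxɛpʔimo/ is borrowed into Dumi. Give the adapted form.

vawɪxɛpaʔimo

The consonants /v/, /p/ cannot be parsed into a legal (C)V syllable (no codas are permitted; onsets are limited to one consonant).
Inserting the epenthetic vowel yields /v/ → /va/, /p/ → /pa/.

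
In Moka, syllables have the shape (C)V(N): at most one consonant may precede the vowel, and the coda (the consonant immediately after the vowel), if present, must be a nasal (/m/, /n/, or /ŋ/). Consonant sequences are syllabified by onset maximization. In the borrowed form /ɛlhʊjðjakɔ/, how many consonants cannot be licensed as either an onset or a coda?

3

Under (C)V(N), the unsyllabifiable consonants are /l/, /j/, /ð/ (only a nasal (/m/, /n/, or /ŋ/) is licensed in coda position; onsets are limited to one consonant).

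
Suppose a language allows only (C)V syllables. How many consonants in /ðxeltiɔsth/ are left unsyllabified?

5

Under (C)V, the unsyllabifiable consonants are /ð/, /l/, /s/, /t/, /h/ (no codas are permitted; onsets are limited to one consonant).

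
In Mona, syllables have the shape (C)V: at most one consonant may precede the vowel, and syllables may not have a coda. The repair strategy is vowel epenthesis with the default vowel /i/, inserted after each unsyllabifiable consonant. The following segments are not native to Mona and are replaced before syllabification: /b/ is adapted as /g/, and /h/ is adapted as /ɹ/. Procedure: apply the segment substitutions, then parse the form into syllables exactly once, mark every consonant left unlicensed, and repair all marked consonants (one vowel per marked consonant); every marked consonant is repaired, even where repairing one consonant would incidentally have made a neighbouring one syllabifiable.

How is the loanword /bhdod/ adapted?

giɹidodi

Substitution: /b/ → /g/, /h/ → /ɹ/, giving /gɹdod/.
Under (C)V, the unsyllabifiable consonants are /g/, /ɹ/, /d/ (no codas are permitted; onsets are limited to one consonant).
Each unlicensed consonant becomes the onset of a new syllable: /g/ → /gi/, /ɹ/ → /ɹi/, /d/ → /di/.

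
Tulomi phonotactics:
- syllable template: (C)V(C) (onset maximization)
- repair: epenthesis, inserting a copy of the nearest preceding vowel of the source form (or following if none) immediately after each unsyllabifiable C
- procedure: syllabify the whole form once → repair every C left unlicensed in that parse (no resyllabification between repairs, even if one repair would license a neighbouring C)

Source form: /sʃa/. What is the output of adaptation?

The consonants /s/ cannot be parsed into a legal (C)V(C) syllable (at most one coda consonant is licensed; onsets are limited to one consonant).
Each unlicensed consonant becomes the onset of a new syllable: /s/ → /sa/.

saʃa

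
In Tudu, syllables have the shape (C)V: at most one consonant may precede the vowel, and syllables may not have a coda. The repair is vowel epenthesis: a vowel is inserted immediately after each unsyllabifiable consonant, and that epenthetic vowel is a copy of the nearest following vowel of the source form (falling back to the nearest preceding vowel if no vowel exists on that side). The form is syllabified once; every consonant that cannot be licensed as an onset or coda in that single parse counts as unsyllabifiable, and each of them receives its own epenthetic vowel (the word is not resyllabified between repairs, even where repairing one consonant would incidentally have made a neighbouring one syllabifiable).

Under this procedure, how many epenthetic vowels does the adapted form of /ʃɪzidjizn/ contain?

The unsyllabifiable consonants are /d/, /z/, /n/; each receives one epenthetic vowel.

3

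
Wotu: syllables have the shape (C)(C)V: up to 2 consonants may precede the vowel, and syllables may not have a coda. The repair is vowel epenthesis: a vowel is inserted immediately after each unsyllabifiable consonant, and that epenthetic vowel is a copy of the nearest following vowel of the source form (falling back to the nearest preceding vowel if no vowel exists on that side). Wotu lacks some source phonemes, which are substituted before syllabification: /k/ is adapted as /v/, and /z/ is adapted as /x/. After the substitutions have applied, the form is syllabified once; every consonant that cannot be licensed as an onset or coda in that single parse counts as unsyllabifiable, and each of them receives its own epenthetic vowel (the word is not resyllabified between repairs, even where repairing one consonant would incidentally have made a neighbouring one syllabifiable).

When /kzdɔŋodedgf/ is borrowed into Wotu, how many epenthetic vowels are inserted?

4

After substitution the input is /vxdɔŋodedgf/.
The unsyllabifiable consonants are /v/, /d/, /g/, /f/; each receives one epenthetic vowel.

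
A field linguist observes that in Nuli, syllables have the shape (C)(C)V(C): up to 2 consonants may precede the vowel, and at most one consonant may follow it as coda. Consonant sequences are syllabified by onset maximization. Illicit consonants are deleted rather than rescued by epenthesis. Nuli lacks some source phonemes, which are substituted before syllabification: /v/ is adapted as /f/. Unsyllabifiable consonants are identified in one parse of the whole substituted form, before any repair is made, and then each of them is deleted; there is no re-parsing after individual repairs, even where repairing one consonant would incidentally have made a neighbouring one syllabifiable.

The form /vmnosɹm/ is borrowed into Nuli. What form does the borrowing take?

mnos

Substitution: /v/ → /f/, giving /fmnosɹm/.
The consonants /f/, /ɹ/, /m/ cannot be parsed into a legal (C)(C)V(C) syllable (at most one coda consonant is licensed; onsets may contain at most 2 consonants).
Deletion applies to /f/, /ɹ/, /m/.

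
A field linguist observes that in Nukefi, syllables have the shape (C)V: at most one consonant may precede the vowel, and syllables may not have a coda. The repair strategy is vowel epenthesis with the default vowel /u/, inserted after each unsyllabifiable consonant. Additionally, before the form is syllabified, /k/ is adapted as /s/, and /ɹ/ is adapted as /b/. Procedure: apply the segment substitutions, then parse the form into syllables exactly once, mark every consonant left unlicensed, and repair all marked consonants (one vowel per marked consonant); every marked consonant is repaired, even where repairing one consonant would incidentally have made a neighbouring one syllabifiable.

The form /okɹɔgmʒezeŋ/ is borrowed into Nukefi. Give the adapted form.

Substitution: /k/ → /s/, /ɹ/ → /b/, giving /osbɔgmʒezeŋ/.
The consonants /s/, /g/, /m/, /ŋ/ cannot be parsed into a legal (C)V syllable (no codas are permitted; onsets are limited to one consonant).
Inserting the epenthetic vowel yields /s/ → /su/, /g/ → /gu/, /m/ → /mu/, /ŋ/ → /ŋu/.

osubɔgumuʒezeŋu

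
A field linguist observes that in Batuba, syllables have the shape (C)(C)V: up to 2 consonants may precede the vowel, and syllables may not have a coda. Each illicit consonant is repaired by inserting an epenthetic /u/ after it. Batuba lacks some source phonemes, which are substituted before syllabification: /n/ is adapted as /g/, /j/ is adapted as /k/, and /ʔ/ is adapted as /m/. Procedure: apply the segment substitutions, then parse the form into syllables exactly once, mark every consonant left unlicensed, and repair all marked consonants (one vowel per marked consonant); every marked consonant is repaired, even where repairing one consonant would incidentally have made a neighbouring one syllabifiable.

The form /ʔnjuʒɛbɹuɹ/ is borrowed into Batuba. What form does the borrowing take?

mugkuʒɛbɹuɹu

Substitution: /ʔ/ → /m/, /n/ → /g/, /j/ → /k/, giving /mgkuʒɛbɹuɹ/.
Syllabifying with onset maximization leaves /m/, /ɹ/ stranded (no codas are permitted; onsets may contain at most 2 consonants).
Inserting the epenthetic vowel yields /m/ → /mu/, /ɹ/ → /ɹu/.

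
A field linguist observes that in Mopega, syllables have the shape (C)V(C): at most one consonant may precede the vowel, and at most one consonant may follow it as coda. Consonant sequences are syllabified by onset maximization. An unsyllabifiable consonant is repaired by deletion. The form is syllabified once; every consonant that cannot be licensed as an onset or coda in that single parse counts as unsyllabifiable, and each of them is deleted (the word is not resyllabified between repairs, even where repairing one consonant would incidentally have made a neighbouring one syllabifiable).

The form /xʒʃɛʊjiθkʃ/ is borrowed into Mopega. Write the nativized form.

ʃɛʊjiθ

The consonants /x/, /ʒ/, /k/, /ʃ/ cannot be parsed into a legal (C)V(C) syllable (at most one coda consonant is licensed; onsets are limited to one consonant).
Deletion applies to /x/, /ʒ/, /k/, /ʃ/.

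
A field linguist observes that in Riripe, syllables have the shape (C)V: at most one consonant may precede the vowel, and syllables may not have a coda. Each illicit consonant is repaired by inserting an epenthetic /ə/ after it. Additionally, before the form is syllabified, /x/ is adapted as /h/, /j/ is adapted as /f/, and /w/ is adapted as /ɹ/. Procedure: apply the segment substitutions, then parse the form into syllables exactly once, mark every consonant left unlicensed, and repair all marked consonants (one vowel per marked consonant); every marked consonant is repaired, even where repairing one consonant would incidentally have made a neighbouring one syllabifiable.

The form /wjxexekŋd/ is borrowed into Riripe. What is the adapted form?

Substitution: /w/ → /ɹ/, /j/ → /f/, /x/ → /h/, giving /ɹfhehekŋd/.
The consonants /ɹ/, /f/, /k/, /ŋ/, /d/ cannot be parsed into a legal (C)V syllable (no codas are permitted; onsets are limited to one consonant).
Inserting the epenthetic vowel yields /ɹ/ → /ɹə/, /f/ → /fə/, /k/ → /kə/, /ŋ/ → /ŋə/, /d/ → /də/.

ɹəfəhehekəŋədə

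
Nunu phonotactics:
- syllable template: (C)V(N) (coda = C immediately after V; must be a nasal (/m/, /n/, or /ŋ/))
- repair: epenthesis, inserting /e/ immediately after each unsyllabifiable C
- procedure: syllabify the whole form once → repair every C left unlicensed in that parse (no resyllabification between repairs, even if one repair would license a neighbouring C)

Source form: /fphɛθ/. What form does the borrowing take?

fepehɛθe

Syllabifying with onset maximization leaves /f/, /p/, /θ/ stranded (only a nasal (/m/, /n/, or /ŋ/) is licensed in coda position; onsets are limited to one consonant).
Inserting the epenthetic vowel yields /f/ → /fe/, /p/ → /pe/, /θ/ → /θe/.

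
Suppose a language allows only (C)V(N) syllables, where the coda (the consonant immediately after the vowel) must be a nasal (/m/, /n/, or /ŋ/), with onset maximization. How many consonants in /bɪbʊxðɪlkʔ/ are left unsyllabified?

4

Syllabifying with onset maximization leaves /x/, /l/, /k/, /ʔ/ stranded (only a nasal (/m/, /n/, or /ŋ/) is licensed in coda position; onsets are limited to one consonant).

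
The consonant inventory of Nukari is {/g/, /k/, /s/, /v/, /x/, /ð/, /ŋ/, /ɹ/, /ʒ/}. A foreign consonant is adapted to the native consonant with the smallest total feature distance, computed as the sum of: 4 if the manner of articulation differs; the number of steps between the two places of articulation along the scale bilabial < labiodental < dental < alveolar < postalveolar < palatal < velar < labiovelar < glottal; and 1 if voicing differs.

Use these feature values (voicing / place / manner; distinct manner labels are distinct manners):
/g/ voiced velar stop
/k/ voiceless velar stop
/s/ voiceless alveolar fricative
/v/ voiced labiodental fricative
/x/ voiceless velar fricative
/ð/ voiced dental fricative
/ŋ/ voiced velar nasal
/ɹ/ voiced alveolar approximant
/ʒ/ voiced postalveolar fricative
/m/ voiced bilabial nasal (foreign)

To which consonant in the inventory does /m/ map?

v

/v/ is closest: manner differs (nasal→fricative, +4), place distance 1 (bilabial→labiodental), same voicing; total 5. Next closest is /ð/ at distance 6.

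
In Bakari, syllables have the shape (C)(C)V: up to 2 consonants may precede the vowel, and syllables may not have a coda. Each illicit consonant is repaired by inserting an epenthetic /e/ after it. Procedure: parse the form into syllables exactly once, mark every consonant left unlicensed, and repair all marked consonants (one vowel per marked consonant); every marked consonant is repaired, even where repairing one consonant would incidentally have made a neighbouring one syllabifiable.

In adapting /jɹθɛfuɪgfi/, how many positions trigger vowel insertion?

1

The unsyllabifiable consonants are /j/; each receives one epenthetic vowel.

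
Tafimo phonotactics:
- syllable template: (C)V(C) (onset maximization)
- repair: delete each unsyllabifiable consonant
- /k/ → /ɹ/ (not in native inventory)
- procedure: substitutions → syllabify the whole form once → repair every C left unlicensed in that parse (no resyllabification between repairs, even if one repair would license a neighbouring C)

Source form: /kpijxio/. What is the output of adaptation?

Substitution: /k/ → /ɹ/, giving /ɹpijxio/.
Syllabifying with onset maximization leaves /ɹ/ stranded (at most one coda consonant is licensed; onsets are limited to one consonant).
Each unlicensed consonant is deleted: /ɹ/.

pijxio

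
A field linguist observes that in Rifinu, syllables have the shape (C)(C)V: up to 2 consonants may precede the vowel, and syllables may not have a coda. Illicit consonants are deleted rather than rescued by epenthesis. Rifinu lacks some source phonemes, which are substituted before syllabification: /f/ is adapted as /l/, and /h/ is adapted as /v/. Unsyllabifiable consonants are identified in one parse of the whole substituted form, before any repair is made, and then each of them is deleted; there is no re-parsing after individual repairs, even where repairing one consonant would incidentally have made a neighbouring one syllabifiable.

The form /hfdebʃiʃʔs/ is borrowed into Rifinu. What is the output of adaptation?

ldebʃi

Substitution: /h/ → /v/, /f/ → /l/, giving /vldebʃiʃʔs/.
The consonants /v/, /ʃ/, /ʔ/, /s/ cannot be parsed into a legal (C)(C)V syllable (no codas are permitted; onsets may contain at most 2 consonants).
Deletion applies to /v/, /ʃ/, /ʔ/, /s/.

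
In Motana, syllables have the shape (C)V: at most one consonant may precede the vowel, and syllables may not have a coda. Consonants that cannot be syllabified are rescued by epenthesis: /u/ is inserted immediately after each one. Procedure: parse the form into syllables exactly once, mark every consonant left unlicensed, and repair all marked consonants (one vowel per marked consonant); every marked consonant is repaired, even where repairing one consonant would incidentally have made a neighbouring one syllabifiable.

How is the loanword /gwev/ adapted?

The consonants /g/, /v/ cannot be parsed into a legal (C)V syllable (no codas are permitted; onsets are limited to one consonant).
Epenthesis after each stranded consonant: /g/ → /gu/, /v/ → /vu/.

guwevu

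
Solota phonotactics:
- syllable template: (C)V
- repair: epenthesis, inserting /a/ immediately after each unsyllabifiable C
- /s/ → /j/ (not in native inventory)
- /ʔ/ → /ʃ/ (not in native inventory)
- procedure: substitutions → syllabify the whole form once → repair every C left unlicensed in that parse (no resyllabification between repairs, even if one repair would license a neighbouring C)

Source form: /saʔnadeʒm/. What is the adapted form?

Substitution: /s/ → /j/, /ʔ/ → /ʃ/, giving /jaʃnadeʒm/.
Under (C)V, the unsyllabifiable consonants are /ʃ/, /ʒ/, /m/ (no codas are permitted; onsets are limited to one consonant).
Inserting the epenthetic vowel yields /ʃ/ → /ʃa/, /ʒ/ → /ʒa/, /m/ → /ma/.

jaʃanadeʒama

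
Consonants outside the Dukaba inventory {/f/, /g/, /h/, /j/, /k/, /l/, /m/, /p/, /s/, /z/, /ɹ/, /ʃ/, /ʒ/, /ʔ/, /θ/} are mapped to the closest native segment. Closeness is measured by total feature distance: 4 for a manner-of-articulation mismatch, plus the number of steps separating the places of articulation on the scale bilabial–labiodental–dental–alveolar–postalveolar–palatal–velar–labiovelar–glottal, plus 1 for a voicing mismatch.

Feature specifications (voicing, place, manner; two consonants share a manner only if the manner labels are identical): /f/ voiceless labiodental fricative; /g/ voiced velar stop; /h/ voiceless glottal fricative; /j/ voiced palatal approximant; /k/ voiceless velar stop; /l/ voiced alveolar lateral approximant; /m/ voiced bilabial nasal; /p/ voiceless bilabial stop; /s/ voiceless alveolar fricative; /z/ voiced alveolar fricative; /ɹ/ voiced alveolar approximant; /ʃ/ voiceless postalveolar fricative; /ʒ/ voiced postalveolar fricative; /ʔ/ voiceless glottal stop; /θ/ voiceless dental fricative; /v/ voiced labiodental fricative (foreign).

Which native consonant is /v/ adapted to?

/f/ is closest: same manner (fricative), place distance 0 (labiodental→labiodental), voicing differs (+1); total 1. Next closest is /z/ at distance 2.

f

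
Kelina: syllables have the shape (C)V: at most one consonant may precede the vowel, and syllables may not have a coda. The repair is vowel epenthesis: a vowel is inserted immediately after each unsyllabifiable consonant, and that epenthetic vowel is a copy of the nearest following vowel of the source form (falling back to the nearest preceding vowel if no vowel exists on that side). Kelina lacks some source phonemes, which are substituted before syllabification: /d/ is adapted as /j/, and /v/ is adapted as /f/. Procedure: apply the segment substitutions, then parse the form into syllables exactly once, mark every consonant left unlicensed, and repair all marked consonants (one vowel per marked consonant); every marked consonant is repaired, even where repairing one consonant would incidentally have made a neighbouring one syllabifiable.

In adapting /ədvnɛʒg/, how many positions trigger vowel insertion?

After substitution the input is /əjfnɛʒg/.
The unsyllabifiable consonants are /j/, /f/, /ʒ/, /g/; each receives one epenthetic vowel.

4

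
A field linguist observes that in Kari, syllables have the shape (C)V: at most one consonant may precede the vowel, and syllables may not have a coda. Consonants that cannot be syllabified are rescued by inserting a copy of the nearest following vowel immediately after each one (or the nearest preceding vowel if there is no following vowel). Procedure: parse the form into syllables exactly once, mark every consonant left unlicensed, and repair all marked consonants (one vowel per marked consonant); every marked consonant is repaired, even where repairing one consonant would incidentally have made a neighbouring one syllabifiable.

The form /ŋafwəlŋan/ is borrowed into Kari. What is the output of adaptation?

Syllabifying with onset maximization leaves /f/, /l/, /n/ stranded (no codas are permitted; onsets are limited to one consonant).
Inserting the epenthetic vowel yields /f/ → /fə/, /l/ → /la/, /n/ → /na/.

ŋafəwəlaŋana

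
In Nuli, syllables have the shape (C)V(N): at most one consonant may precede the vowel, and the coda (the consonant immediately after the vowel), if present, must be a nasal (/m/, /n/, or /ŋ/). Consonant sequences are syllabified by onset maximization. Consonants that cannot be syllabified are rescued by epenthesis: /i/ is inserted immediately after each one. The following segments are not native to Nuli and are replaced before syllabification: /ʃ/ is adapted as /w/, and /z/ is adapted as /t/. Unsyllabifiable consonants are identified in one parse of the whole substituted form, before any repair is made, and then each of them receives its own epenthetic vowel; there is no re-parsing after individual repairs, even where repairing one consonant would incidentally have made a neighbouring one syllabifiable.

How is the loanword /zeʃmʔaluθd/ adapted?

Substitution: /z/ → /t/, /ʃ/ → /w/, giving /tewmʔaluθd/.
Syllabifying with onset maximization leaves /w/, /m/, /θ/, /d/ stranded (only a nasal (/m/, /n/, or /ŋ/) is licensed in coda position; onsets are limited to one consonant).
Epenthesis after each stranded consonant: /w/ → /wi/, /m/ → /mi/, /θ/ → /θi/, /d/ → /di/.

tewimiʔaluθidi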